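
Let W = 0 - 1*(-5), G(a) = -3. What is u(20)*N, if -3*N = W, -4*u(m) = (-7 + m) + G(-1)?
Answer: 25/6 ≈ 4.1667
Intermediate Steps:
u(m) = 5/2 - m/4 (u(m) = -((-7 + m) - 3)/4 = -(-10 + m)/4 = 5/2 - m/4)
W = 5 (W = 0 + 5 = 5)
N = -5/3 (N = -⅓*5 = -5/3 ≈ -1.6667)
u(20)*N = (5/2 - ¼*20)*(-5/3) = (5/2 - 5)*(-5/3) = -5/2*(-5/3) = 25/6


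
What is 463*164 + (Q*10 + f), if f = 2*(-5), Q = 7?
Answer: 75992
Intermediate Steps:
f = -10
463*164 + (Q*10 + f) = 463*164 + (7*10 - 10) = 75932 + (70 - 10) = 75932 + 60 = 75992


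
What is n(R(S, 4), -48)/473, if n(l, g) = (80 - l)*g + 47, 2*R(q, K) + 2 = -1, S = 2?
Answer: -3865/473 ≈ -8.1712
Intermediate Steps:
R(q, K) = -3/2 (R(q, K) = -1 + (1/2)*(-1) = -1 - 1/2 = -3/2)
n(l, g) = 47 + g*(80 - l) (n(l, g) = g*(80 - l) + 47 = 47 + g*(80 - l))
n(R(S, 4), -48)/473 = (47 + 80*(-48) - 1*(-48)*(-3/2))/473 = (47 - 3840 - 72)*(1/473) = -3865*1/473 = -3865/473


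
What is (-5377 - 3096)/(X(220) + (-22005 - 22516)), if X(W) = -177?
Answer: 8473/44698 ≈ 0.18956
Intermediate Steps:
(-5377 - 3096)/(X(220) + (-22005 - 22516)) = (-5377 - 3096)/(-177 + (-22005 - 22516)) = -8473/(-177 - 44521) = -8473/(-44698) = -8473*(-1/44698) = 8473/44698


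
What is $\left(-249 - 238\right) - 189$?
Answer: $-676$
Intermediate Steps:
$\left(-249 - 238\right) - 189 = -487 - 189 = -676$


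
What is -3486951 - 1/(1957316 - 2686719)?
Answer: -2543392520252/729403 ≈ -3.4870e+6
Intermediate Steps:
-3486951 - 1/(1957316 - 2686719) = -3486951 - 1/(-729403) = -3486951 - 1*(-1/729403) = -3486951 + 1/729403 = -2543392520252/729403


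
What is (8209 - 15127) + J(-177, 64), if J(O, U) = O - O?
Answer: -6918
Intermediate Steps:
J(O, U) = 0
(8209 - 15127) + J(-177, 64) = (8209 - 15127) + 0 = -6918 + 0 = -6918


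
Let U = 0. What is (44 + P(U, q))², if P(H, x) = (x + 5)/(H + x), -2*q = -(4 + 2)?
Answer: 19600/9 ≈ 2177.8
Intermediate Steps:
q = 3 (q = -(-1)*(4 + 2)/2 = -(-1)*6/2 = -½*(-6) = 3)
P(H, x) = (5 + x)/(H + x)
(44 + P(U, q))² = (44 + (5 + 3)/(0 + 3))² = (44 + 8/3)² = (140/3)² = 19600/9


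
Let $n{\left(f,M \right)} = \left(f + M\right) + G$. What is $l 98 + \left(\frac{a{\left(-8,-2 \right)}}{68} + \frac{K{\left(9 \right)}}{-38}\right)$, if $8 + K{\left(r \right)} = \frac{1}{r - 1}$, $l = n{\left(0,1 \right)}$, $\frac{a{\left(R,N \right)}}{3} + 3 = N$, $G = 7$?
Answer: $\frac{4051643}{5168} \approx 783.99$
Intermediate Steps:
$n{\left(f,M \right)} = 7 + M + f$ ($n{\left(f,M \right)} = \left(f + M\right) + 7 = \left(M + f\right) + 7 = 7 + M + f$)
$a{\left(R,N \right)} = -9 + 3 N$
$l = 8$ ($l = 7 + 1 + 0 = 8$)
$K{\left(r \right)} = -8 + \frac{1}{-1 + r}$ ($K{\left(r \right)} = -8 + \frac{1}{r - 1} = -8 + \frac{1}{-1 + r}$)
$l 98 + \left(\frac{a{\left(-8,-2 \right)}}{68} + \frac{K{\left(9 \right)}}{-38}\right) = 8 \cdot 98 + \left(\frac{-9 + 3 \left(-2\right)}{68} + \frac{\frac{1}{-1 + 9} \left(9 - 72\right)}{-38}\right) = 784 + \left(\left(-9 - 6\right) \frac{1}{68} + \frac{9 - 72}{8} \left(- \frac{1}{38}\right)\right) = 784 - \left(\frac{15}{68} - \frac{1}{8} \left(-63\right) \left(- \frac{1}{38}\right)\right) = 784 - \frac{69}{5168} = \frac{4051643}{5168}$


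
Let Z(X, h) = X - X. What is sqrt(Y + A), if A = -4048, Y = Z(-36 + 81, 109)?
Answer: 4*I*sqrt(253) ≈ 63.624*I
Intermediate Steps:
Z(X, h) = 0
Y = 0
sqrt(Y + A) = sqrt(0 - 4048) = sqrt(-4048) = 4*I*sqrt(253)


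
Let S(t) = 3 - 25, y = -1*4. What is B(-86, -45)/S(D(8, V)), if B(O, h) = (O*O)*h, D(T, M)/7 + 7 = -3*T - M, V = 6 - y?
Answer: 166410/11 ≈ 15128.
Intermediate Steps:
y = -4
V = 10 (V = 6 - 1*(-4) = 6 + 4 = 10)
D(T, M) = -49 - 21*T - 7*M (D(T, M) = -49 + 7*(-3*T - M) = -49 + 7*(-M - 3*T) = -49 + (-21*T - 7*M) = -49 - 21*T - 7*M)
B(O, h) = h*O² (B(O, h) = O²*h = h*O²)
S(t) = -22
B(-86, -45)/S(D(8, V)) = -45*(-86)²/(-22) = -45*7396*(-1/22) = -332820*(-1/22) = 166410/11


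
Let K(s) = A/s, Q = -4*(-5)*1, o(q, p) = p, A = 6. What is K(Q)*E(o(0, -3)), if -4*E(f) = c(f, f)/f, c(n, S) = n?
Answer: -3/40 ≈ -0.075000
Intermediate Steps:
E(f) = -¼ (E(f) = -f/(4*f) = -¼*1 = -¼)
Q = 20 (Q = 20*1 = 20)
K(s) = 6/s
K(Q)*E(o(0, -3)) = (6/20)*(-¼) = (6*(1/20))*(-¼) = (3/10)*(-¼) = -3/40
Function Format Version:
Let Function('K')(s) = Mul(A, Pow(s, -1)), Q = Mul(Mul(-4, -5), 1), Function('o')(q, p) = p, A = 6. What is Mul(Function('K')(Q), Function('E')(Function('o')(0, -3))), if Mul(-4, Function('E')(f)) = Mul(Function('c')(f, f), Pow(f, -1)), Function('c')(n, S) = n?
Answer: Rational(-3, 40) ≈ -0.075000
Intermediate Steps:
Function('E')(f) = Rational(-1, 4) (Function('E')(f) = Mul(Rational(-1, 4), Mul(f, Pow(f, -1))) = Mul(Rational(-1, 4), 1) = Rational(-1, 4))
Q = 20 (Q = Mul(20, 1) = 20)
Function('K')(s) = Mul(6, Pow(s, -1))
Mul(Function('K')(Q), Function('E')(Function('o')(0, -3))) = Mul(Mul(6, Pow(20, -1)), Rational(-1, 4)) = Mul(Mul(6, Rational(1, 20)), Rational(-1, 4)) = Mul(Rational(3, 10), Rational(-1, 4)) = Rational(-3, 40)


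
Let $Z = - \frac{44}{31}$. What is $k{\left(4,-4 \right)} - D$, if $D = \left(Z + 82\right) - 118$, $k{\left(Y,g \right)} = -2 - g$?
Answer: $\frac{1222}{31} \approx 39.419$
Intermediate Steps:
$Z = - \frac{44}{31}$ ($Z = \left(-44\right) \frac{1}{31} = - \frac{44}{31} \approx -1.4194$)
$D = - \frac{1160}{31}$ ($D = \left(- \frac{44}{31} + 82\right) - 118 = \frac{2498}{31} - 118 = - \frac{1160}{31} \approx -37.419$)
$k{\left(4,-4 \right)} - D = \left(-2 - -4\right) - - \frac{1160}{31} = \left(-2 + 4\right) + \frac{1160}{31} = 2 + \frac{1160}{31} = \frac{1222}{31}$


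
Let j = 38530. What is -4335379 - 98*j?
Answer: -8111319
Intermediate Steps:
-4335379 - 98*j = -4335379 - 98*38530 = -4335379 - 3775940 = -8111319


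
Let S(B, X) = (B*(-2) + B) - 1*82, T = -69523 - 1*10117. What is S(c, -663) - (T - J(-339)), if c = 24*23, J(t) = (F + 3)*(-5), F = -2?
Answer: 79001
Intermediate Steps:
T = -79640 (T = -69523 - 10117 = -79640)
J(t) = -5 (J(t) = (-2 + 3)*(-5) = 1*(-5) = -5)
c = 552
S(B, X) = -82 - B (S(B, X) = (-2*B + B) - 82 = -B - 82 = -82 - B)
S(c, -663) - (T - J(-339)) = (-82 - 1*552) - (-79640 - 1*(-5)) = (-82 - 552) - (-79640 + 5) = -634 - 1*(-79635) = -634 + 79635 = 79001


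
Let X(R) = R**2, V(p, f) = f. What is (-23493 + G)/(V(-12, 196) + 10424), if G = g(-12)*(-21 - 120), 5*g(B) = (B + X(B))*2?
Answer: -51563/17700 ≈ -2.9132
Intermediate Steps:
g(B) = 2*B/5 + 2*B**2/5 (g(B) = ((B + B**2)*2)/5 = (2*B + 2*B**2)/5 = 2*B/5 + 2*B**2/5)
G = -37224/5 (G = ((2/5)*(-12)*(1 - 12))*(-21 - 120) = ((2/5)*(-12)*(-11))*(-141) = (264/5)*(-141) = -37224/5 ≈ -7444.8)
(-23493 + G)/(V(-12, 196) + 10424) = (-23493 - 37224/5)/(196 + 10424) = -154689/5/10620 = -154689/5*1/10620 = -51563/17700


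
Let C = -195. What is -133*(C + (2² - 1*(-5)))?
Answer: 24738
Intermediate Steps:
-133*(C + (2² - 1*(-5))) = -133*(-195 + (2² - 1*(-5))) = -133*(-195 + (4 + 5)) = -133*(-195 + 9) = -133*(-186) = 24738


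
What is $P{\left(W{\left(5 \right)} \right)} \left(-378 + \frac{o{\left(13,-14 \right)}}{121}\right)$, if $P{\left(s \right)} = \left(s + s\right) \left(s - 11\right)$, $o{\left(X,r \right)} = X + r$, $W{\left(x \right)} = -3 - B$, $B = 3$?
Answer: $- \frac{9330756}{121} \approx -77114.0$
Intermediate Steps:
$W{\left(x \right)} = -6$ ($W{\left(x \right)} = -3 - 3 = -6$)
$P{\left(s \right)} = 2 s \left(-11 + s\right)$
$P{\left(W{\left(5 \right)} \right)} \left(-378 + \frac{o{\left(13,-14 \right)}}{121}\right) = 2 \left(-6\right) \left(-11 - 6\right) \left(-378 + \frac{13 - 14}{121}\right) = 2 \left(-6\right) \left(-17\right) \left(-378 - \frac{1}{121}\right) = 204 \left(-378 - \frac{1}{121}\right) = 204 \left(- \frac{45739}{121}\right) = - \frac{9330756}{121}$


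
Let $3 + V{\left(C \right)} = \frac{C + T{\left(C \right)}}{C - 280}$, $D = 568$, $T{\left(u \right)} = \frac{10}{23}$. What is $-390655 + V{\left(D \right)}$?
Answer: $- \frac{431284253}{1104} \approx -3.9066 \cdot 10^{5}$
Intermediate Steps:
$T{\left(u \right)} = \frac{10}{23}$ ($T{\left(u \right)} = 10 \cdot \frac{1}{23} = \frac{10}{23}$)
$V{\left(C \right)} = -3 + \frac{\frac{10}{23} + C}{-280 + C}$ ($V{\left(C \right)} = -3 + \frac{C + \frac{10}{23}}{C - 280} = -3 + \frac{\frac{10}{23} + C}{-280 + C}$)
$-390655 + V{\left(D \right)} = -390655 + \frac{2 \left(9665 - 13064\right)}{23 \left(-280 + 568\right)} = -390655 + \frac{2 \left(9665 - 13064\right)}{23 \cdot 288} = -390655 + \frac{2}{23} \cdot \frac{1}{288} \left(-3399\right) = -390655 - \frac{1133}{1104} = - \frac{431284253}{1104}$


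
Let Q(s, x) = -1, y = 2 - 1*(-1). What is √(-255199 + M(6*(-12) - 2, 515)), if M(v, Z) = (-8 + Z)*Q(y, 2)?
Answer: I*√255706 ≈ 505.67*I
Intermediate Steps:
y = 3 (y = 2 + 1 = 3)
M(v, Z) = 8 - Z (M(v, Z) = (-8 + Z)*(-1) = 8 - Z)
√(-255199 + M(6*(-12) - 2, 515)) = √(-255199 + (8 - 1*515)) = √(-255199 + (8 - 515)) = √(-255199 - 507) = √(-255706) = I*√255706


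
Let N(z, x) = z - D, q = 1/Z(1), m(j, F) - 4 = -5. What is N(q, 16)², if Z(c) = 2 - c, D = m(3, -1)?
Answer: 4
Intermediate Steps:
m(j, F) = -1 (m(j, F) = 4 - 5 = -1)
D = -1
q = 1 (q = 1/(2 - 1*1) = 1/(2 - 1) = 1/1 = 1)
N(z, x) = 1 + z (N(z, x) = z - 1*(-1) = z + 1 = 1 + z)
N(q, 16)² = (1 + 1)² = 2² = 4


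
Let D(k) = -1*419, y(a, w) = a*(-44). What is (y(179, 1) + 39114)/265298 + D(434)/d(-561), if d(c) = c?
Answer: 5849290/6765099 ≈ 0.86463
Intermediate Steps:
y(a, w) = -44*a
D(k) = -419
(y(179, 1) + 39114)/265298 + D(434)/d(-561) = (-44*179 + 39114)/265298 - 419/(-561) = (-7876 + 39114)*(1/265298) - 419*(-1/561) = 31238*(1/265298) + 419/561 = 15619/132649 + 419/561 = 5849290/6765099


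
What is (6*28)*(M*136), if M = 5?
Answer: 114240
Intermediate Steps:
(6*28)*(M*136) = (6*28)*(5*136) = 168*680 = 114240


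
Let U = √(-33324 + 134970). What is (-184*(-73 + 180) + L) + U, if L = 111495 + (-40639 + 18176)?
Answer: 69344 + 3*√11294 ≈ 69663.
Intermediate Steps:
U = 3*√11294 (U = √101646 = 3*√11294 ≈ 318.82)
L = 89032 (L = 111495 - 22463 = 89032)
(-184*(-73 + 180) + L) + U = (-184*(-73 + 180) + 89032) + 3*√11294 = (-184*107 + 89032) + 3*√11294 = (-19688 + 89032) + 3*√11294 = 69344 + 3*√11294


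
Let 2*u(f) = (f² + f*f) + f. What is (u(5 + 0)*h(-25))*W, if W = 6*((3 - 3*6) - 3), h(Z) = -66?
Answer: 196020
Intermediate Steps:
W = -108 (W = 6*((3 - 18) - 3) = 6*(-15 - 3) = 6*(-18) = -108)
u(f) = f² + f/2 (u(f) = ((f² + f*f) + f)/2 = ((f² + f²) + f)/2 = (2*f² + f)/2 = (f + 2*f²)/2 = f² + f/2)
(u(5 + 0)*h(-25))*W = (((5 + 0)*(½ + (5 + 0)))*(-66))*(-108) = ((5*(½ + 5))*(-66))*(-108) = ((5*(11/2))*(-66))*(-108) = ((55/2)*(-66))*(-108) = -1815*(-108) = 196020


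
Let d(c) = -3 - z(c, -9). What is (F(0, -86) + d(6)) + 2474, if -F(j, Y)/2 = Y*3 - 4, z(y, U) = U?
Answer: 3004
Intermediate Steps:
F(j, Y) = 8 - 6*Y (F(j, Y) = -2*(Y*3 - 4) = -2*(3*Y - 4) = -2*(-4 + 3*Y) = 8 - 6*Y)
d(c) = 6 (d(c) = -3 - 1*(-9) = -3 + 9 = 6)
(F(0, -86) + d(6)) + 2474 = ((8 - 6*(-86)) + 6) + 2474 = ((8 + 516) + 6) + 2474 = (524 + 6) + 2474 = 530 + 2474 = 3004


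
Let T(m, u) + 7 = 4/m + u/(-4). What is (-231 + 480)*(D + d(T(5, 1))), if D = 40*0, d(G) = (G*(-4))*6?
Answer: 192726/5 ≈ 38545.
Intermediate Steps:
T(m, u) = -7 + 4/m - u/4 (T(m, u) = -7 + (4/m + u/(-4)) = -7 + (4/m + u*(-¼)) = -7 + (4/m - u/4) = -7 + 4/m - u/4)
d(G) = -24*G (d(G) = -4*G*6 = -24*G)
D = 0
(-231 + 480)*(D + d(T(5, 1))) = (-231 + 480)*(0 - 24*(-7 + 4/5 - ¼*1)) = 249*(0 - 24*(-7 + 4*(⅕) - ¼)) = 249*(0 - 24*(-7 + ⅘ - ¼)) = 249*(0 - 24*(-129/20)) = 249*(0 + 774/5) = 249*(774/5) = 192726/5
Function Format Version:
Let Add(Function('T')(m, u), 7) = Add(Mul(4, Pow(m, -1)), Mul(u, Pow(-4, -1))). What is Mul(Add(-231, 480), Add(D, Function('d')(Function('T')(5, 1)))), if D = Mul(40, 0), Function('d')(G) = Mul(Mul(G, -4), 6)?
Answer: Rational(192726, 5) ≈ 38545.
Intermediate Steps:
Function('T')(m, u) = Add(-7, Mul(4, Pow(m, -1)), Mul(Rational(-1, 4), u)) (Function('T')(m, u) = Add(-7, Add(Mul(4, Pow(m, -1)), Mul(u, Pow(-4, -1)))) = Add(-7, Add(Mul(4, Pow(m, -1)), Mul(u, Rational(-1, 4)))) = Add(-7, Add(Mul(4, Pow(m, -1)), Mul(Rational(-1, 4), u))) = Add(-7, Mul(4, Pow(m, -1)), Mul(Rational(-1, 4), u)))
Function('d')(G) = Mul(-24, G) (Function('d')(G) = Mul(Mul(-4, G), 6) = Mul(-24, G))
D = 0
Mul(Add(-231, 480), Add(D, Function('d')(Function('T')(5, 1)))) = Mul(Add(-231, 480), Add(0, Mul(-24, Add(-7, Mul(4, Pow(5, -1)), Mul(Rational(-1, 4), 1))))) = Mul(249, Add(0, Mul(-24, Add(-7, Mul(4, Rational(1, 5)), Rational(-1, 4))))) = Mul(249, Add(0, Mul(-24, Add(-7, Rational(4, 5), Rational(-1, 4))))) = Mul(249, Add(0, Mul(-24, Rational(-129, 20)))) = Mul(249, Add(0, Rational(774, 5))) = Mul(249, Rational(774, 5)) = Rational(192726, 5)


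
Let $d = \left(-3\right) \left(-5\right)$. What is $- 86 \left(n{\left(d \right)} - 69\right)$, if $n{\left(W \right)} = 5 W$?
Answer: $-516$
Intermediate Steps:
$d = 15$
$- 86 \left(n{\left(d \right)} - 69\right) = - 86 \left(5 \cdot 15 - 69\right) = - 86 \left(75 - 69\right) = \left(-86\right) 6 = -516$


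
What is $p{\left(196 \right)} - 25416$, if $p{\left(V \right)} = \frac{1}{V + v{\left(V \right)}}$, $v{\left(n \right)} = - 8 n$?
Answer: $- \frac{34870753}{1372} \approx -25416.0$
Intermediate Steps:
$p{\left(V \right)} = - \frac{1}{7 V}$ ($p{\left(V \right)} = \frac{1}{V - 8 V} = \frac{1}{\left(-7\right) V} = - \frac{1}{7 V}$)
$p{\left(196 \right)} - 25416 = - \frac{1}{7 \cdot 196} - 25416 = \left(- \frac{1}{7}\right) \frac{1}{196} - 25416 = - \frac{1}{1372} - 25416 = - \frac{34870753}{1372}$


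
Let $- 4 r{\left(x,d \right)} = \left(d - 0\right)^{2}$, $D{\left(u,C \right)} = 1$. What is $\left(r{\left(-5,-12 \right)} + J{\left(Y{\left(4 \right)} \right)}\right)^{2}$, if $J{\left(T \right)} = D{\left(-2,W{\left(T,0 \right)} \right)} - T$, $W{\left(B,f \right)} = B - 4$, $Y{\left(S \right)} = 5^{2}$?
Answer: $3600$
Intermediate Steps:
$Y{\left(S \right)} = 25$
$W{\left(B,f \right)} = -4 + B$
$r{\left(x,d \right)} = - \frac{d^{2}}{4}$ ($r{\left(x,d \right)} = - \frac{\left(d - 0\right)^{2}}{4} = - \frac{\left(d + \left(-4 + 4\right)\right)^{2}}{4} = - \frac{\left(d + 0\right)^{2}}{4} = - \frac{d^{2}}{4}$)
$J{\left(T \right)} = 1 - T$
$\left(r{\left(-5,-12 \right)} + J{\left(Y{\left(4 \right)} \right)}\right)^{2} = \left(- \frac{\left(-12\right)^{2}}{4} + \left(1 - 25\right)\right)^{2} = \left(\left(- \frac{1}{4}\right) 144 + \left(1 - 25\right)\right)^{2} = \left(-36 - 24\right)^{2} = \left(-60\right)^{2} = 3600$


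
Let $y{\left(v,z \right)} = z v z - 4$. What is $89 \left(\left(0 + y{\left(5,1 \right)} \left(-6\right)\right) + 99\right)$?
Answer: $8277$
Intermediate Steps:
$y{\left(v,z \right)} = -4 + v z^{2}$ ($y{\left(v,z \right)} = v z z - 4 = v z^{2} - 4 = -4 + v z^{2}$)
$89 \left(\left(0 + y{\left(5,1 \right)} \left(-6\right)\right) + 99\right) = 89 \left(\left(0 + \left(-4 + 5 \cdot 1^{2}\right) \left(-6\right)\right) + 99\right) = 89 \left(\left(0 + \left(-4 + 5 \cdot 1\right) \left(-6\right)\right) + 99\right) = 89 \left(\left(0 + \left(-4 + 5\right) \left(-6\right)\right) + 99\right) = 89 \left(\left(0 + 1 \left(-6\right)\right) + 99\right) = 89 \left(\left(0 - 6\right) + 99\right) = 89 \left(-6 + 99\right) = 89 \cdot 93 = 8277$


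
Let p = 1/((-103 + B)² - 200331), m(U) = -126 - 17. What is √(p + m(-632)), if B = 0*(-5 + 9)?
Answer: I*√5147204721334/189722 ≈ 11.958*I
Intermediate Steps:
B = 0 (B = 0*4 = 0)
m(U) = -143
p = -1/189722 (p = 1/((-103 + 0)² - 200331) = 1/((-103)² - 200331) = 1/(10609 - 200331) = 1/(-189722) = -1/189722 ≈ -5.2709e-6)
√(p + m(-632)) = √(-1/189722 - 143) = √(-27130247/189722) = I*√5147204721334/189722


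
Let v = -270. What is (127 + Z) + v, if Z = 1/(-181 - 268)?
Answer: -64208/449 ≈ -143.00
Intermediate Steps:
Z = -1/449 (Z = 1/(-449) = -1/449 ≈ -0.0022272)
(127 + Z) + v = (127 - 1/449) - 270 = 57022/449 - 270 = -64208/449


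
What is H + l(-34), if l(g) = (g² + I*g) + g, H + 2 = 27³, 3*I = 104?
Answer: 58873/3 ≈ 19624.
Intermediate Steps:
I = 104/3 (I = (⅓)*104 = 104/3 ≈ 34.667)
H = 19681 (H = -2 + 27³ = -2 + 19683 = 19681)
l(g) = g² + 107*g/3 (l(g) = (g² + 104*g/3) + g = g² + 107*g/3)
H + l(-34) = 19681 + (⅓)*(-34)*(107 + 3*(-34)) = 19681 + (⅓)*(-34)*(107 - 102) = 19681 + (⅓)*(-34)*5 = 19681 - 170/3 = 58873/3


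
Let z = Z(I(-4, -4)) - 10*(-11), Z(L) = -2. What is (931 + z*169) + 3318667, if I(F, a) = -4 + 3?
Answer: 3337850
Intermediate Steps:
I(F, a) = -1
z = 108 (z = -2 - 10*(-11) = -2 + 110 = 108)
(931 + z*169) + 3318667 = (931 + 108*169) + 3318667 = (931 + 18252) + 3318667 = 19183 + 3318667 = 3337850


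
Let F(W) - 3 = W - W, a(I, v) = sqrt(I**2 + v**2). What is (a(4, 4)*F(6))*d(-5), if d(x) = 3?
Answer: 36*sqrt(2) ≈ 50.912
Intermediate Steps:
F(W) = 3 (F(W) = 3 + (W - W) = 3 + 0 = 3)
(a(4, 4)*F(6))*d(-5) = (sqrt(4**2 + 4**2)*3)*3 = (sqrt(16 + 16)*3)*3 = (sqrt(32)*3)*3 = ((4*sqrt(2))*3)*3 = (12*sqrt(2))*3 = 36*sqrt(2)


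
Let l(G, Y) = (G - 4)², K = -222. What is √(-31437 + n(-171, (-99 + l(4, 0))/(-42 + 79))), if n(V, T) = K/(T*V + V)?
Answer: 214*I*√2143371/1767 ≈ 177.31*I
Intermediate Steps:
l(G, Y) = (-4 + G)²
n(V, T) = -222/(V + T*V) (n(V, T) = -222/(T*V + V) = -222/(V + T*V))
√(-31437 + n(-171, (-99 + l(4, 0))/(-42 + 79))) = √(-31437 - 222/(-171*(1 + (-99 + (-4 + 4)²)/(-42 + 79)))) = √(-31437 - 222*(-1/171)/(1 + (-99 + 0²)/37)) = √(-31437 - 222*(-1/171)/(1 + (-99 + 0)*(1/37))) = √(-31437 - 222*(-1/171)/(1 - 99*1/37)) = √(-31437 - 222*(-1/171)/(1 - 99/37)) = √(-31437 - 222*(-1/171)/(-62/37)) = √(-31437 - 222*(-1/171)*(-37/62)) = √(-31437 - 1369/1767) = √(-55550548/1767) = 214*I*√2143371/1767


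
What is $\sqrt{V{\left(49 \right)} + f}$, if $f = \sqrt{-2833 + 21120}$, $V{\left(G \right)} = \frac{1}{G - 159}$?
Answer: $\frac{\sqrt{-110 + 12100 \sqrt{18287}}}{110} \approx 11.628$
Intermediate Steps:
$V{\left(G \right)} = \frac{1}{-159 + G}$
$f = \sqrt{18287} \approx 135.23$
$\sqrt{V{\left(49 \right)} + f} = \sqrt{\frac{1}{-159 + 49} + \sqrt{18287}} = \sqrt{\frac{1}{-110} + \sqrt{18287}} = \sqrt{- \frac{1}{110} + \sqrt{18287}}$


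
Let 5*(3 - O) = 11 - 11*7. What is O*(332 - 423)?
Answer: -7371/5 ≈ -1474.2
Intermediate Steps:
O = 81/5 (O = 3 - (11 - 11*7)/5 = 3 - (11 - 77)/5 = 3 - ⅕*(-66) = 3 + 66/5 = 81/5 ≈ 16.200)
O*(332 - 423) = 81*(332 - 423)/5 = (81/5)*(-91) = -7371/5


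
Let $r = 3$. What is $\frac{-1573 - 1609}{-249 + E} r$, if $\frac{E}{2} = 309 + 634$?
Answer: $- \frac{9546}{1637} \approx -5.8314$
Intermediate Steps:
$E = 1886$ ($E = 2 \left(309 + 634\right) = 2 \cdot 943 = 1886$)
$\frac{-1573 - 1609}{-249 + E} r = \frac{-1573 - 1609}{-249 + 1886} \cdot 3 = - \frac{3182}{1637} \cdot 3 = \left(-3182\right) \frac{1}{1637} \cdot 3 = \left(- \frac{3182}{1637}\right) 3 = - \frac{9546}{1637}$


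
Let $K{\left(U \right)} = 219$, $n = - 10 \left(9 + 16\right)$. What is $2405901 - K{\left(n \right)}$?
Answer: $2405682$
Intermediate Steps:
$n = -250$ ($n = \left(-10\right) 25 = -250$)
$2405901 - K{\left(n \right)} = 2405901 - 219 = 2405682$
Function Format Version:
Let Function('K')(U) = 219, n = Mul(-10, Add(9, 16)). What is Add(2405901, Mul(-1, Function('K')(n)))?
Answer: 2405682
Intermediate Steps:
n = -250 (n = Mul(-10, 25) = -250)
Add(2405901, Mul(-1, Function('K')(n))) = Add(2405901, Mul(-1, 219)) = Add(2405901, -219) = 2405682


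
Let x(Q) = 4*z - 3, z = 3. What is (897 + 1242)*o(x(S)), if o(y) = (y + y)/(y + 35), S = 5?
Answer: 19251/22 ≈ 875.04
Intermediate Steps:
x(Q) = 9 (x(Q) = 4*3 - 3 = 12 - 3 = 9)
o(y) = 2*y/(35 + y) (o(y) = (2*y)/(35 + y) = 2*y/(35 + y))
(897 + 1242)*o(x(S)) = (897 + 1242)*(2*9/(35 + 9)) = 2139*(2*9/44) = 2139*(2*9*(1/44)) = 2139*(9/22) = 19251/22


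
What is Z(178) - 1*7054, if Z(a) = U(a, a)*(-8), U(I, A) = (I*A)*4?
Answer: -1020942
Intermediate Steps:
U(I, A) = 4*A*I (U(I, A) = (A*I)*4 = 4*A*I)
Z(a) = -32*a² (Z(a) = (4*a*a)*(-8) = (4*a²)*(-8) = -32*a²)
Z(178) - 1*7054 = -32*178² - 1*7054 = -32*31684 - 7054 = -1013888 - 7054 = -1020942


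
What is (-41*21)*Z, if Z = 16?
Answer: -13776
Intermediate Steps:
(-41*21)*Z = -41*21*16 = -861*16 = -13776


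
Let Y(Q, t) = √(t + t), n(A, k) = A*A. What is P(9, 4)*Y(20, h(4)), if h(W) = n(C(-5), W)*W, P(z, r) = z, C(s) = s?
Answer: 90*√2 ≈ 127.28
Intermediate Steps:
n(A, k) = A²
h(W) = 25*W (h(W) = (-5)²*W = 25*W)
Y(Q, t) = √2*√t (Y(Q, t) = √(2*t) = √2*√t)
P(9, 4)*Y(20, h(4)) = 9*(√2*√(25*4)) = 9*(√2*√100) = 9*(√2*10) = 9*(10*√2) = 90*√2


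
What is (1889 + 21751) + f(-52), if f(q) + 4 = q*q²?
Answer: -116972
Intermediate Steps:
f(q) = -4 + q³ (f(q) = -4 + q*q² = -4 + q³)
(1889 + 21751) + f(-52) = (1889 + 21751) + (-4 + (-52)³) = 23640 + (-4 - 140608) = 23640 - 140612 = -116972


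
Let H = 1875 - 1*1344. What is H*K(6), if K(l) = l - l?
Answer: 0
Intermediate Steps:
H = 531 (H = 1875 - 1344 = 531)
K(l) = 0
H*K(6) = 531*0 = 0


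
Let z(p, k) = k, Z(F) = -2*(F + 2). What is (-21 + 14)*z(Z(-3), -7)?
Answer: 49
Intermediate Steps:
Z(F) = -4 - 2*F (Z(F) = -2*(2 + F) = -4 - 2*F)
(-21 + 14)*z(Z(-3), -7) = (-21 + 14)*(-7) = -7*(-7) = 49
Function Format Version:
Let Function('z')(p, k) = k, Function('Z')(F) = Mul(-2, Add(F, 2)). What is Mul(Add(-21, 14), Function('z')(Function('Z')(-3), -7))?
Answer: 49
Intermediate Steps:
Function('Z')(F) = Add(-4, Mul(-2, F)) (Function('Z')(F) = Mul(-2, Add(2, F)) = Add(-4, Mul(-2, F)))
Mul(Add(-21, 14), Function('z')(Function('Z')(-3), -7)) = Mul(Add(-21, 14), -7) = Mul(-7, -7) = 49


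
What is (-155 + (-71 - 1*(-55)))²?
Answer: 29241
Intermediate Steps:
(-155 + (-71 - 1*(-55)))² = (-155 + (-71 + 55))² = (-155 - 16)² = (-171)² = 29241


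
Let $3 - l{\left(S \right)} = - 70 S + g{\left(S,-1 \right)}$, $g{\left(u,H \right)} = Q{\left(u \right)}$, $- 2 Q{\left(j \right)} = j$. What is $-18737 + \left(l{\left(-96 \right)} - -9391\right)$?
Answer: $-16111$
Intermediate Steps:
$Q{\left(j \right)} = - \frac{j}{2}$
$g{\left(u,H \right)} = - \frac{u}{2}$
$l{\left(S \right)} = 3 + \frac{141 S}{2}$ ($l{\left(S \right)} = 3 - \left(- 70 S - \frac{S}{2}\right) = 3 - - \frac{141 S}{2} = 3 + \frac{141 S}{2}$)
$-18737 + \left(l{\left(-96 \right)} - -9391\right) = -18737 + \left(\left(3 + \frac{141}{2} \left(-96\right)\right) - -9391\right) = -18737 + \left(\left(3 - 6768\right) + 9391\right) = -18737 + \left(-6765 + 9391\right) = -18737 + 2626 = -16111$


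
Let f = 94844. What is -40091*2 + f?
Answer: 14662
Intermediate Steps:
-40091*2 + f = -40091*2 + 94844 = -80182 + 94844 = 14662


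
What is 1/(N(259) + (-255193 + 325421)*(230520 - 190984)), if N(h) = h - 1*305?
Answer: 1/2776534162 ≈ 3.6016e-10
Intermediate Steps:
N(h) = -305 + h (N(h) = h - 305 = -305 + h)
1/(N(259) + (-255193 + 325421)*(230520 - 190984)) = 1/((-305 + 259) + (-255193 + 325421)*(230520 - 190984)) = 1/(-46 + 70228*39536) = 1/(-46 + 2776534208) = 1/2776534162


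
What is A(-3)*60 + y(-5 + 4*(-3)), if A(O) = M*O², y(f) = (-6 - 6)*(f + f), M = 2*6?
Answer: 6888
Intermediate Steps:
M = 12
y(f) = -24*f
A(O) = 12*O²
A(-3)*60 + y(-5 + 4*(-3)) = (12*(-3)²)*60 - 24*(-5 + 4*(-3)) = (12*9)*60 - 24*(-5 - 12) = 108*60 - 24*(-17) = 6480 + 408 = 6888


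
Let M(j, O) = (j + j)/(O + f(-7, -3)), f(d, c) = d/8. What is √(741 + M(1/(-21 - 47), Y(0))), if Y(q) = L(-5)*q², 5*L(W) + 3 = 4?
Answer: √10493777/119 ≈ 27.222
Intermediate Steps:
f(d, c) = d/8 (f(d, c) = d*(⅛) = d/8)
L(W) = ⅕ (L(W) = -⅗ + (⅕)*4 = -⅗ + ⅘ = ⅕)
Y(q) = q²/5
M(j, O) = 2*j/(-7/8 + O) (M(j, O) = (j + j)/(O + (⅛)*(-7)) = (2*j)/(O - 7/8) = (2*j)/(-7/8 + O) = 2*j/(-7/8 + O))
√(741 + M(1/(-21 - 47), Y(0))) = √(741 + 16/((-21 - 47)*(-7 + 8*((⅕)*0²)))) = √(741 + 16/(-68*(-7 + 8*((⅕)*0)))) = √(741 + 16*(-1/68)/(-7 + 8*0)) = √(741 + 16*(-1/68)/(-7 + 0)) = √(741 + 16*(-1/68)/(-7)) = √(741 + 16*(-1/68)*(-⅐)) = √(741 + 4/119) = √(88183/119) = √10493777/119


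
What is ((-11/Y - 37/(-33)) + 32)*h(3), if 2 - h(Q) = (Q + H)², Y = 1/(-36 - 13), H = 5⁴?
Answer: -7445932160/33 ≈ -2.2563e+8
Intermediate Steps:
H = 625
Y = -1/49 (Y = 1/(-49) = -1/49 ≈ -0.020408)
h(Q) = 2 - (625 + Q)² (h(Q) = 2 - (Q + 625)² = 2 - (625 + Q)²)
((-11/Y - 37/(-33)) + 32)*h(3) = ((-11/(-1/49) - 37/(-33)) + 32)*(2 - (625 + 3)²) = ((-11*(-49) - 37*(-1/33)) + 32)*(2 - 1*628²) = ((539 + 37/33) + 32)*(2 - 1*394384) = (17824/33 + 32)*(2 - 394384) = (18880/33)*(-394382) = -7445932160/33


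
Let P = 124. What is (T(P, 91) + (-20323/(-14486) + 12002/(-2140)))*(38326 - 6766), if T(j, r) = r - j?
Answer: -910009775808/775001 ≈ -1.1742e+6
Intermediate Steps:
(T(P, 91) + (-20323/(-14486) + 12002/(-2140)))*(38326 - 6766) = ((91 - 1*124) + (-20323/(-14486) + 12002/(-2140)))*(38326 - 6766) = ((91 - 124) + (-20323*(-1/14486) + 12002*(-1/2140)))*31560 = (-33 + (20323/14486 - 6001/1070))*31560 = (-33 - 16296219/3875005)*31560 = -144171384/3875005*31560 = -910009775808/775001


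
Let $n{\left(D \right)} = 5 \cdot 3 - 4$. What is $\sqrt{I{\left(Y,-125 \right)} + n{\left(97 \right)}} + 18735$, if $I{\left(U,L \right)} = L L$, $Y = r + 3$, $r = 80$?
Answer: $18735 + 2 \sqrt{3909} \approx 18860.0$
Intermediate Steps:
$Y = 83$ ($Y = 80 + 3 = 83$)
$n{\left(D \right)} = 11$ ($n{\left(D \right)} = 15 - 4 = 11$)
$I{\left(U,L \right)} = L^{2}$
$\sqrt{I{\left(Y,-125 \right)} + n{\left(97 \right)}} + 18735 = \sqrt{\left(-125\right)^{2} + 11} + 18735 = \sqrt{15625 + 11} + 18735 = \sqrt{15636} + 18735 = 2 \sqrt{3909} + 18735 = 18735 + 2 \sqrt{3909}$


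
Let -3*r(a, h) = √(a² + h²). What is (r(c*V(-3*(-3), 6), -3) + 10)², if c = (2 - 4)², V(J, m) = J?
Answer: (10 - √145)² ≈ 4.1681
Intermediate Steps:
c = 4 (c = (-2)² = 4)
r(a, h) = -√(a² + h²)/3
(r(c*V(-3*(-3), 6), -3) + 10)² = (-√((4*(-3*(-3)))² + (-3)²)/3 + 10)² = (-√((4*9)² + 9)/3 + 10)² = (-√(36² + 9)/3 + 10)² = (-√(1296 + 9)/3 + 10)² = (-√145 + 10)² = (10 - √145)²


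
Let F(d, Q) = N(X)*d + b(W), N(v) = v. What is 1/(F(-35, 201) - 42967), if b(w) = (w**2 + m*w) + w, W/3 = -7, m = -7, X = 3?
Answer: -1/42505 ≈ -2.3527e-5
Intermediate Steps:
W = -21 (W = 3*(-7) = -21)
b(w) = w**2 - 6*w (b(w) = (w**2 - 7*w) + w = w**2 - 6*w)
F(d, Q) = 567 + 3*d (F(d, Q) = 3*d - 21*(-6 - 21) = 3*d - 21*(-27) = 3*d + 567 = 567 + 3*d)
1/(F(-35, 201) - 42967) = 1/((567 + 3*(-35)) - 42967) = 1/((567 - 105) - 42967) = 1/(462 - 42967) = 1/(-42505) = -1/42505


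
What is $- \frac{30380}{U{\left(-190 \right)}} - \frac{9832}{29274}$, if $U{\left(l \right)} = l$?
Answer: $\frac{44373802}{278103} \approx 159.56$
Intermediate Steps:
$- \frac{30380}{U{\left(-190 \right)}} - \frac{9832}{29274} = - \frac{30380}{-190} - \frac{9832}{29274} = \left(-30380\right) \left(- \frac{1}{190}\right) - \frac{4916}{14637} = \frac{3038}{19} - \frac{4916}{14637} = \frac{44373802}{278103}$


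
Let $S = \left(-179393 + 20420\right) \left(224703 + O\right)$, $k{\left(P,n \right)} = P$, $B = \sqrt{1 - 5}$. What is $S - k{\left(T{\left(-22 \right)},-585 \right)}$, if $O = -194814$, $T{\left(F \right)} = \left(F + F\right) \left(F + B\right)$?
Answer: $-4751544965 + 88 i \approx -4.7515 \cdot 10^{9} + 88.0 i$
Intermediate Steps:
$B = 2 i$ ($B = \sqrt{-4} = 2 i \approx 2.0 i$)
$T{\left(F \right)} = 2 F \left(F + 2 i\right)$ ($T{\left(F \right)} = \left(F + F\right) \left(F + 2 i\right) = 2 F \left(F + 2 i\right)$)
$S = -4751543997$ ($S = \left(-179393 + 20420\right) \left(224703 - 194814\right) = \left(-158973\right) 29889 = -4751543997$)
$S - k{\left(T{\left(-22 \right)},-585 \right)} = -4751543997 - 2 \left(-22\right) \left(-22 + 2 i\right) = -4751543997 - \left(968 - 88 i\right) = -4751544965 + 88 i$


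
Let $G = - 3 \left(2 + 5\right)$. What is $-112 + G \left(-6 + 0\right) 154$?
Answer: $19292$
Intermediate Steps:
$G = -21$ ($G = \left(-3\right) 7 = -21$)
$-112 + G \left(-6 + 0\right) 154 = -112 + - 21 \left(-6 + 0\right) 154 = -112 + \left(-21\right) \left(-6\right) 154 = -112 + 126 \cdot 154 = -112 + 19404 = 19292$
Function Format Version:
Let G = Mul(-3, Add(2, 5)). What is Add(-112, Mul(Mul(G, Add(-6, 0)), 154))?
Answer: 19292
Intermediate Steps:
G = -21 (G = Mul(-3, 7) = -21)
Add(-112, Mul(Mul(G, Add(-6, 0)), 154)) = Add(-112, Mul(Mul(-21, Add(-6, 0)), 154)) = Add(-112, Mul(Mul(-21, -6), 154)) = Add(-112, Mul(126, 154)) = Add(-112, 19404) = 19292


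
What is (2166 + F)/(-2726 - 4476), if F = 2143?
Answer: -4309/7202 ≈ -0.59831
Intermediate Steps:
(2166 + F)/(-2726 - 4476) = (2166 + 2143)/(-2726 - 4476) = 4309/(-7202) = 4309*(-1/7202) = -4309/7202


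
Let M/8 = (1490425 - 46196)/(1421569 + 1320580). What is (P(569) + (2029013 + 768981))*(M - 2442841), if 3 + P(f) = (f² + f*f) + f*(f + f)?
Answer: -27417696145681162695/2742149 ≈ -9.9986e+12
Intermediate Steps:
M = 11553832/2742149 (M = 8*((1490425 - 46196)/(1421569 + 1320580)) = 8*(1444229/2742149) = 11553832/2742149 ≈ 4.2134)
P(f) = -3 + 4*f² (P(f) = -3 + ((f² + f*f) + f*(f + f)) = -3 + ((f² + f²) + f*(2*f)) = -3 + (2*f² + 2*f²) = -3 + 4*f²)
(P(569) + (2029013 + 768981))*(M - 2442841) = ((-3 + 4*569²) + (2029013 + 768981))*(11553832/2742149 - 2442841) = ((-3 + 4*323761) + 2797994)*(-6698622451477/2742149) = ((-3 + 1295044) + 2797994)*(-6698622451477/2742149) = (1295041 + 2797994)*(-6698622451477/2742149) = 4093035*(-6698622451477/2742149) = -27417696145681162695/2742149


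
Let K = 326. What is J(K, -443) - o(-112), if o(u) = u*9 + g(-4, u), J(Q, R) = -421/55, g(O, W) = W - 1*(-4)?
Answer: 60959/55 ≈ 1108.3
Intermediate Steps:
g(O, W) = 4 + W (g(O, W) = W + 4 = 4 + W)
J(Q, R) = -421/55 (J(Q, R) = -421*1/55 = -421/55)
o(u) = 4 + 10*u (o(u) = u*9 + (4 + u) = 9*u + (4 + u) = 4 + 10*u)
J(K, -443) - o(-112) = -421/55 - (4 + 10*(-112)) = -421/55 - (4 - 1120) = -421/55 - 1*(-1116) = -421/55 + 1116 = 60959/55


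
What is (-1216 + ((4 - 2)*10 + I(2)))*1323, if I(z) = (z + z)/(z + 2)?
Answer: -1580985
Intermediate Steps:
I(z) = 2*z/(2 + z) (I(z) = (2*z)/(2 + z) = 2*z/(2 + z))
(-1216 + ((4 - 2)*10 + I(2)))*1323 = (-1216 + ((4 - 2)*10 + 2*2/(2 + 2)))*1323 = (-1216 + (2*10 + 2*2/4))*1323 = (-1216 + (20 + 2*2*(¼)))*1323 = (-1216 + (20 + 1))*1323 = (-1216 + 21)*1323 = -1195*1323 = -1580985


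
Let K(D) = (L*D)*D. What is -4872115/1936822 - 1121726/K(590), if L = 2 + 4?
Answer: -3087120745943/1011311607300 ≈ -3.0526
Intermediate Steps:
L = 6
K(D) = 6*D**2 (K(D) = (6*D)*D = 6*D**2)
-4872115/1936822 - 1121726/K(590) = -4872115/1936822 - 1121726/(6*590**2) = -4872115*1/1936822 - 1121726/(6*348100) = -4872115/1936822 - 1121726/2088600 = -4872115/1936822 - 1121726*1/2088600 = -4872115/1936822 - 560863/1044300 = -3087120745943/1011311607300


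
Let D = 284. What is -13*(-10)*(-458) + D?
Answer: -59256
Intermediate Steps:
-13*(-10)*(-458) + D = -13*(-10)*(-458) + 284 = 130*(-458) + 284 = -59540 + 284 = -59256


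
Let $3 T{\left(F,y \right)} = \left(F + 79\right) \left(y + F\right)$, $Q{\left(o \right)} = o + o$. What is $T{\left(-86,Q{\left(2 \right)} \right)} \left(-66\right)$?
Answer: $-12628$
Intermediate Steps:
$Q{\left(o \right)} = 2 o$
$T{\left(F,y \right)} = \frac{\left(79 + F\right) \left(F + y\right)}{3}$ ($T{\left(F,y \right)} = \frac{\left(F + 79\right) \left(y + F\right)}{3} = \frac{\left(79 + F\right) \left(F + y\right)}{3}$)
$T{\left(-86,Q{\left(2 \right)} \right)} \left(-66\right) = \left(\frac{\left(-86\right)^{2}}{3} + \frac{79}{3} \left(-86\right) + \frac{79 \cdot 2 \cdot 2}{3} + \frac{1}{3} \left(-86\right) 2 \cdot 2\right) \left(-66\right) = \left(\frac{1}{3} \cdot 7396 - \frac{6794}{3} + \frac{79}{3} \cdot 4 + \frac{1}{3} \left(-86\right) 4\right) \left(-66\right) = \left(\frac{7396}{3} - \frac{6794}{3} + \frac{316}{3} - \frac{344}{3}\right) \left(-66\right) = \frac{574}{3} \left(-66\right) = -12628$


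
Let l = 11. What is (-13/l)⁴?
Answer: 28561/14641 ≈ 1.9508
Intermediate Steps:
(-13/l)⁴ = (-13/11)⁴ = 28561/14641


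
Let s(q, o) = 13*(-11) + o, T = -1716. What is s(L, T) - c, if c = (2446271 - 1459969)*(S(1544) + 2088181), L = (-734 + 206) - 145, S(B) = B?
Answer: -2061099948809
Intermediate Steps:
L = -673 (L = -528 - 145 = -673)
s(q, o) = -143 + o
c = 2061099946950 (c = (2446271 - 1459969)*(1544 + 2088181) = 986302*2089725 = 2061099946950)
s(L, T) - c = (-143 - 1716) - 1*2061099946950 = -1859 - 2061099946950 = -2061099948809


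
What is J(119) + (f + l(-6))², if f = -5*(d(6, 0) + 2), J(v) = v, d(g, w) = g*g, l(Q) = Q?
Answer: 38535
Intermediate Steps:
d(g, w) = g²
f = -190 (f = -5*(6² + 2) = -5*(36 + 2) = -5*38 = -190)
J(119) + (f + l(-6))² = 119 + (-190 - 6)² = 119 + (-196)² = 119 + 38416 = 38535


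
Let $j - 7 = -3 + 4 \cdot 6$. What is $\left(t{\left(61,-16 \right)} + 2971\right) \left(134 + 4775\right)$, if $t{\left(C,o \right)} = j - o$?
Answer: $14800635$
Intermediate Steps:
$j = 28$ ($j = 7 + \left(-3 + 4 \cdot 6\right) = 7 + \left(-3 + 24\right) = 7 + 21 = 28$)
$t{\left(C,o \right)} = 28 - o$
$\left(t{\left(61,-16 \right)} + 2971\right) \left(134 + 4775\right) = \left(\left(28 - -16\right) + 2971\right) \left(134 + 4775\right) = \left(\left(28 + 16\right) + 2971\right) 4909 = \left(44 + 2971\right) 4909 = 3015 \cdot 4909 = 14800635$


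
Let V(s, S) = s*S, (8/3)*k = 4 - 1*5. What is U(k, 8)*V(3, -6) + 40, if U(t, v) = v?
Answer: -104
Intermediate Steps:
k = -3/8 (k = 3*(4 - 1*5)/8 = 3*(4 - 5)/8 = (3/8)*(-1) = -3/8 ≈ -0.37500)
V(s, S) = S*s
U(k, 8)*V(3, -6) + 40 = 8*(-6*3) + 40 = 8*(-18) + 40 = -144 + 40 = -104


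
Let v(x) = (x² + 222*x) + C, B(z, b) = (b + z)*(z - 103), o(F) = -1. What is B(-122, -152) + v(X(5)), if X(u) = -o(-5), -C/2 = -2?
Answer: 61877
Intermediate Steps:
C = 4 (C = -2*(-2) = 4)
X(u) = 1 (X(u) = -1*(-1) = 1)
B(z, b) = (-103 + z)*(b + z) (B(z, b) = (b + z)*(-103 + z) = (-103 + z)*(b + z))
v(x) = 4 + x² + 222*x (v(x) = (x² + 222*x) + 4 = 4 + x² + 222*x)
B(-122, -152) + v(X(5)) = ((-122)² - 103*(-152) - 103*(-122) - 152*(-122)) + (4 + 1² + 222*1) = (14884 + 15656 + 12566 + 18544) + (4 + 1 + 222) = 61650 + 227 = 61877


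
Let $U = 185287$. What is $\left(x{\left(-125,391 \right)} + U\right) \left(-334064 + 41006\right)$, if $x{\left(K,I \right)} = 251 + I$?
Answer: $-54487980882$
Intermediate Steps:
$\left(x{\left(-125,391 \right)} + U\right) \left(-334064 + 41006\right) = \left(\left(251 + 391\right) + 185287\right) \left(-334064 + 41006\right) = \left(642 + 185287\right) \left(-293058\right) = 185929 \left(-293058\right) = -54487980882$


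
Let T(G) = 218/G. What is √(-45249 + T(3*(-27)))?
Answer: 17*I*√12683/9 ≈ 212.72*I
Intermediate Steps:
√(-45249 + T(3*(-27))) = √(-45249 + 218/((3*(-27)))) = √(-45249 + 218/(-81)) = √(-45249 + 218*(-1/81)) = √(-45249 - 218/81) = √(-3665387/81) = 17*I*√12683/9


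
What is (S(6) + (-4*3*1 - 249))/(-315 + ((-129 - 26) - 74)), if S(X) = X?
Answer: 15/32 ≈ 0.46875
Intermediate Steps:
(S(6) + (-4*3*1 - 249))/(-315 + ((-129 - 26) - 74)) = (6 + (-4*3*1 - 249))/(-315 + ((-129 - 26) - 74)) = (6 + (-12*1 - 249))/(-315 + (-155 - 74)) = (6 + (-12 - 249))/(-315 - 229) = (6 - 261)/(-544) = -255*(-1/544) = 15/32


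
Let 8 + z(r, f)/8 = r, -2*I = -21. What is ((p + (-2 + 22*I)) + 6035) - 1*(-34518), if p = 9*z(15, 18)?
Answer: 41286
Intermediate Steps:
I = 21/2 (I = -½*(-21) = 21/2 ≈ 10.500)
z(r, f) = -64 + 8*r
p = 504 (p = 9*(-64 + 8*15) = 9*(-64 + 120) = 9*56 = 504)
((p + (-2 + 22*I)) + 6035) - 1*(-34518) = ((504 + (-2 + 22*(21/2))) + 6035) - 1*(-34518) = ((504 + (-2 + 231)) + 6035) + 34518 = ((504 + 229) + 6035) + 34518 = (733 + 6035) + 34518 = 6768 + 34518 = 41286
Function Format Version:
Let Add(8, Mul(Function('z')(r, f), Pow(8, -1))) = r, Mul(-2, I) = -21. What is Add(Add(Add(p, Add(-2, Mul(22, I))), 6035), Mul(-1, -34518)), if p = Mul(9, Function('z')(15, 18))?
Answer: 41286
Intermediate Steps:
I = Rational(21, 2) (I = Mul(Rational(-1, 2), -21) = Rational(21, 2) ≈ 10.500)
Function('z')(r, f) = Add(-64, Mul(8, r))
p = 504 (p = Mul(9, Add(-64, Mul(8, 15))) = Mul(9, Add(-64, 120)) = Mul(9, 56) = 504)
Add(Add(Add(p, Add(-2, Mul(22, I))), 6035), Mul(-1, -34518)) = Add(Add(Add(504, Add(-2, Mul(22, Rational(21, 2)))), 6035), Mul(-1, -34518)) = Add(Add(Add(504, Add(-2, 231)), 6035), 34518) = Add(Add(Add(504, 229), 6035), 34518) = Add(Add(733, 6035), 34518) = Add(6768, 34518) = 41286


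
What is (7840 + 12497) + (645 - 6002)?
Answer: 14980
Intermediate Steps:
(7840 + 12497) + (645 - 6002) = 20337 - 5357 = 14980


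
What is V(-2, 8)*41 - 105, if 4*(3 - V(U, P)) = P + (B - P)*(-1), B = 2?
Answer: -251/2 ≈ -125.50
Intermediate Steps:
V(U, P) = 7/2 - P/2 (V(U, P) = 3 - (P + (2 - P)*(-1))/4 = 3 - (P + (-2 + P))/4 = 3 - (-2 + 2*P)/4 = 3 + (1/2 - P/2) = 7/2 - P/2)
V(-2, 8)*41 - 105 = (7/2 - 1/2*8)*41 - 105 = (7/2 - 4)*41 - 105 = -1/2*41 - 105 = -41/2 - 105 = -251/2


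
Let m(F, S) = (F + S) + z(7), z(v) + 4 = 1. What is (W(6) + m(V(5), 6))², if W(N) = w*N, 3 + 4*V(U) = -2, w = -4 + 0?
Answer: 7921/16 ≈ 495.06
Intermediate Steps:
w = -4
V(U) = -5/4 (V(U) = -¾ + (¼)*(-2) = -¾ - ½ = -5/4)
z(v) = -3 (z(v) = -4 + 1 = -3)
W(N) = -4*N
m(F, S) = -3 + F + S (m(F, S) = (F + S) - 3 = -3 + F + S)
(W(6) + m(V(5), 6))² = (-4*6 + (-3 - 5/4 + 6))² = (-24 + 7/4)² = (-89/4)² = 7921/16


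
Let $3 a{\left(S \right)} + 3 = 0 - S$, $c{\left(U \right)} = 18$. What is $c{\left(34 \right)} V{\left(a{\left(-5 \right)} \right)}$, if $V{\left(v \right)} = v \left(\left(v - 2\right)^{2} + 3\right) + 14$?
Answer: $\frac{928}{3} \approx 309.33$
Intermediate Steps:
$a{\left(S \right)} = -1 - \frac{S}{3}$ ($a{\left(S \right)} = -1 + \frac{0 - S}{3} = -1 + \frac{\left(-1\right) S}{3} = -1 - \frac{S}{3}$)
$V{\left(v \right)} = 14 + v \left(3 + \left(-2 + v\right)^{2}\right)$ ($V{\left(v \right)} = v \left(\left(-2 + v\right)^{2} + 3\right) + 14 = v \left(3 + \left(-2 + v\right)^{2}\right) + 14 = 14 + v \left(3 + \left(-2 + v\right)^{2}\right)$)
$c{\left(34 \right)} V{\left(a{\left(-5 \right)} \right)} = 18 \left(14 + 3 \left(-1 - - \frac{5}{3}\right) + \left(-1 - - \frac{5}{3}\right) \left(-2 - - \frac{2}{3}\right)^{2}\right) = 18 \left(14 + 3 \left(-1 + \frac{5}{3}\right) + \left(-1 + \frac{5}{3}\right) \left(-2 + \left(-1 + \frac{5}{3}\right)\right)^{2}\right) = 18 \left(14 + 3 \cdot \frac{2}{3} + \frac{2 \left(-2 + \frac{2}{3}\right)^{2}}{3}\right) = 18 \left(14 + 2 + \frac{2 \left(- \frac{4}{3}\right)^{2}}{3}\right) = 18 \left(14 + 2 + \frac{2}{3} \cdot \frac{16}{9}\right) = 18 \left(14 + 2 + \frac{32}{27}\right) = 18 \cdot \frac{464}{27} = \frac{928}{3}$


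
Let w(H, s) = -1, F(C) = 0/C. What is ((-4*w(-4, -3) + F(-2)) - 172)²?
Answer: 28224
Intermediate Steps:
F(C) = 0
((-4*w(-4, -3) + F(-2)) - 172)² = ((-4*(-1) + 0) - 172)² = ((4 + 0) - 172)² = (4 - 172)² = (-168)² = 28224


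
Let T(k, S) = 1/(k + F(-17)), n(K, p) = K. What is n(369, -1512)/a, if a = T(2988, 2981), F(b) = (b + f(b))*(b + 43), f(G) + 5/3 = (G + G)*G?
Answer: 6468816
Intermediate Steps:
f(G) = -5/3 + 2*G² (f(G) = -5/3 + (G + G)*G = -5/3 + (2*G)*G = -5/3 + 2*G²)
F(b) = (43 + b)*(-5/3 + b + 2*b²) (F(b) = (b + (-5/3 + 2*b²))*(b + 43) = (-5/3 + b + 2*b²)*(43 + b) = (43 + b)*(-5/3 + b + 2*b²))
T(k, S) = 1/(43628/3 + k) (T(k, S) = 1/(k + (-215/3 + 2*(-17)³ + 87*(-17)² + (124/3)*(-17))) = 1/(k + (-215/3 + 2*(-4913) + 87*289 - 2108/3)) = 1/(k + (-215/3 - 9826 + 25143 - 2108/3)) = 1/(k + 43628/3) = 1/(43628/3 + k))
a = 3/52592 (a = 3/(43628 + 3*2988) = 3/(43628 + 8964) = 3/52592 ≈ 5.7043e-5)
n(369, -1512)/a = 369/(3/52592) = 369*(52592/3) = 6468816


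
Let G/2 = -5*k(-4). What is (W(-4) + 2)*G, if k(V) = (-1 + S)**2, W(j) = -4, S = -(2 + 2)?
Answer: 500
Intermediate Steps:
S = -4 (S = -1*4 = -4)
k(V) = 25 (k(V) = (-1 - 4)**2 = (-5)**2 = 25)
G = -250 (G = 2*(-5*25) = 2*(-125) = -250)
(W(-4) + 2)*G = (-4 + 2)*(-250) = -2*(-250) = 500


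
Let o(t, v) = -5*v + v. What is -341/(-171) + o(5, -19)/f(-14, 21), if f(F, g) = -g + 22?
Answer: 13337/171 ≈ 77.994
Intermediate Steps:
o(t, v) = -4*v
f(F, g) = 22 - g
-341/(-171) + o(5, -19)/f(-14, 21) = -341/(-171) + (-4*(-19))/(22 - 1*21) = -341*(-1/171) + 76/(22 - 21) = 341/171 + 76/1 = 341/171 + 76*1 = 341/171 + 76 = 13337/171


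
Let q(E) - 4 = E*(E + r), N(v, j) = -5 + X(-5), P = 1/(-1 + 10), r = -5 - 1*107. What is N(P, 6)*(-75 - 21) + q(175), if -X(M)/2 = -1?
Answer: 11317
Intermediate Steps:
r = -112 (r = -5 - 107 = -112)
X(M) = 2 (X(M) = -2*(-1) = 2)
P = ⅑ (P = 1/9 = ⅑ ≈ 0.11111)
N(v, j) = -3 (N(v, j) = -5 + 2 = -3)
q(E) = 4 + E*(-112 + E) (q(E) = 4 + E*(E - 112) = 4 + E*(-112 + E))
N(P, 6)*(-75 - 21) + q(175) = -3*(-75 - 21) + (4 + 175² - 112*175) = -3*(-96) + (4 + 30625 - 19600) = 288 + 11029 = 11317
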